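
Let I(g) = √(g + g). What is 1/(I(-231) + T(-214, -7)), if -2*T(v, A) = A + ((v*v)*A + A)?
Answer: -I/(√462 - 160293*I) ≈ 6.2386e-6 - 8.3655e-10*I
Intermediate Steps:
I(g) = √2*√g (I(g) = √(2*g) = √2*√g)
T(v, A) = -A - A*v²/2 (T(v, A) = -(A + ((v*v)*A + A))/2 = -(A + (v²*A + A))/2 = -(A + (A*v² + A))/2 = -(A + (A + A*v²))/2 = -(2*A + A*v²)/2 = -A - A*v²/2)
1/(I(-231) + T(-214, -7)) = 1/(√2*√(-231) - ½*(-7)*(2 + (-214)²)) = 1/(√2*(I*√231) - ½*(-7)*(2 + 45796)) = 1/(I*√462 - ½*(-7)*45798) = 1/(I*√462 + 160293) = 1/(160293 + I*√462)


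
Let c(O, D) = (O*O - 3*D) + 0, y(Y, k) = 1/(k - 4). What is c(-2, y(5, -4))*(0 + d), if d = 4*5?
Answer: 175/2 ≈ 87.500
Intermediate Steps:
y(Y, k) = 1/(-4 + k)
c(O, D) = O² - 3*D (c(O, D) = (O² - 3*D) + 0 = O² - 3*D)
d = 20
c(-2, y(5, -4))*(0 + d) = ((-2)² - 3/(-4 - 4))*(0 + 20) = (4 - 3/(-8))*20 = (4 - 3*(-⅛))*20 = (4 + 3/8)*20 = (35/8)*20 = 175/2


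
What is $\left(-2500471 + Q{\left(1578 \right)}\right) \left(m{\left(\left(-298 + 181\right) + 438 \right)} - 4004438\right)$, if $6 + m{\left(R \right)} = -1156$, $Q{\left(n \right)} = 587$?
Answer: $10013535350400$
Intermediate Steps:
$m{\left(R \right)} = -1162$ ($m{\left(R \right)} = -6 - 1156 = -1162$)
$\left(-2500471 + Q{\left(1578 \right)}\right) \left(m{\left(\left(-298 + 181\right) + 438 \right)} - 4004438\right) = \left(-2500471 + 587\right) \left(-1162 - 4004438\right) = \left(-2499884\right) \left(-4005600\right) = 10013535350400$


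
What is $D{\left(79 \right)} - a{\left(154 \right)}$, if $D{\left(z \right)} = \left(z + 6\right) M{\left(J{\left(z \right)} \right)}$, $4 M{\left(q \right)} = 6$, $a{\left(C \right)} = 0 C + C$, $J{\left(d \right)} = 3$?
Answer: $- \frac{53}{2} \approx -26.5$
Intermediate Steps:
$a{\left(C \right)} = C$ ($a{\left(C \right)} = 0 + C = C$)
$M{\left(q \right)} = \frac{3}{2}$ ($M{\left(q \right)} = \frac{1}{4} \cdot 6 = \frac{3}{2}$)
$D{\left(z \right)} = 9 + \frac{3 z}{2}$ ($D{\left(z \right)} = \left(z + 6\right) \frac{3}{2} = \left(6 + z\right) \frac{3}{2} = 9 + \frac{3 z}{2}$)
$D{\left(79 \right)} - a{\left(154 \right)} = \left(9 + \frac{3}{2} \cdot 79\right) - 154 = \left(9 + \frac{237}{2}\right) - 154 = \frac{255}{2} - 154 = - \frac{53}{2}$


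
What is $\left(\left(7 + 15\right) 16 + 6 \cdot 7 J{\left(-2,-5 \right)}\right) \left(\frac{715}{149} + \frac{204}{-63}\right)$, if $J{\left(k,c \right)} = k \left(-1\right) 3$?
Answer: $\frac{2949332}{3129} \approx 942.58$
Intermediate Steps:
$J{\left(k,c \right)} = - 3 k$ ($J{\left(k,c \right)} = - k 3 = - 3 k$)
$\left(\left(7 + 15\right) 16 + 6 \cdot 7 J{\left(-2,-5 \right)}\right) \left(\frac{715}{149} + \frac{204}{-63}\right) = \left(\left(7 + 15\right) 16 + 6 \cdot 7 \left(\left(-3\right) \left(-2\right)\right)\right) \left(\frac{715}{149} + \frac{204}{-63}\right) = \left(22 \cdot 16 + 42 \cdot 6\right) \left(715 \cdot \frac{1}{149} + 204 \left(- \frac{1}{63}\right)\right) = \left(352 + 252\right) \left(\frac{715}{149} - \frac{68}{21}\right) = 604 \cdot \frac{4883}{3129} = \frac{2949332}{3129}$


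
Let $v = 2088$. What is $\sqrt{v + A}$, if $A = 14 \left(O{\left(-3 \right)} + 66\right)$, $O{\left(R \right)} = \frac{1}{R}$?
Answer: $\frac{\sqrt{27066}}{3} \approx 54.839$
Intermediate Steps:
$A = \frac{2758}{3}$ ($A = 14 \left(\frac{1}{-3} + 66\right) = 14 \left(- \frac{1}{3} + 66\right) = 14 \cdot \frac{197}{3} = \frac{2758}{3} \approx 919.33$)
$\sqrt{v + A} = \sqrt{2088 + \frac{2758}{3}} = \sqrt{\frac{9022}{3}} = \frac{\sqrt{27066}}{3}$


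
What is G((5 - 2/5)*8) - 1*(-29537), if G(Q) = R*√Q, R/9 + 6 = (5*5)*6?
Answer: 29537 + 2592*√230/5 ≈ 37399.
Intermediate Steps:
R = 1296 (R = -54 + 9*((5*5)*6) = -54 + 9*(25*6) = -54 + 9*150 = -54 + 1350 = 1296)
G(Q) = 1296*√Q
G((5 - 2/5)*8) - 1*(-29537) = 1296*√((5 - 2/5)*8) - 1*(-29537) = 1296*√((5 - 2*⅕)*8) + 29537 = 1296*√((5 - ⅖)*8) + 29537 = 1296*√((23/5)*8) + 29537 = 1296*√(184/5) + 29537 = 1296*(2*√230/5) + 29537 = 2592*√230/5 + 29537 = 29537 + 2592*√230/5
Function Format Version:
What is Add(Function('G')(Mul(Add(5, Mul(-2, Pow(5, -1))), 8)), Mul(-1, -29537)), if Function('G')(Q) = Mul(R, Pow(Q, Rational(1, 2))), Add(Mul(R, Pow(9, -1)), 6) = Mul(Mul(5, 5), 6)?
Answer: Add(29537, Mul(Rational(2592, 5), Pow(230, Rational(1, 2)))) ≈ 37399.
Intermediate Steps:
R = 1296 (R = Add(-54, Mul(9, Mul(Mul(5, 5), 6))) = Add(-54, Mul(9, Mul(25, 6))) = Add(-54, Mul(9, 150)) = Add(-54, 1350) = 1296)
Function('G')(Q) = Mul(1296, Pow(Q, Rational(1, 2)))
Add(Function('G')(Mul(Add(5, Mul(-2, Pow(5, -1))), 8)), Mul(-1, -29537)) = Add(Mul(1296, Pow(Mul(Add(5, Mul(-2, Pow(5, -1))), 8), Rational(1, 2))), Mul(-1, -29537)) = Add(Mul(1296, Pow(Mul(Add(5, Mul(-2, Rational(1, 5))), 8), Rational(1, 2))), 29537) = Add(Mul(1296, Pow(Mul(Add(5, Rational(-2, 5)), 8), Rational(1, 2))), 29537) = Add(Mul(1296, Pow(Mul(Rational(23, 5), 8), Rational(1, 2))), 29537) = Add(Mul(1296, Pow(Rational(184, 5), Rational(1, 2))), 29537) = Add(Mul(1296, Mul(Rational(2, 5), Pow(230, Rational(1, 2)))), 29537) = Add(Mul(Rational(2592, 5), Pow(230, Rational(1, 2))), 29537) = Add(29537, Mul(Rational(2592, 5), Pow(230, Rational(1, 2))))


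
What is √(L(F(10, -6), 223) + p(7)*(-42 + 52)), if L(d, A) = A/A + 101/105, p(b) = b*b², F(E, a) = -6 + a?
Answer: 2*√9459345/105 ≈ 58.583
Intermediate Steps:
p(b) = b³
L(d, A) = 206/105 (L(d, A) = 1 + 101*(1/105) = 1 + 101/105 = 206/105)
√(L(F(10, -6), 223) + p(7)*(-42 + 52)) = √(206/105 + 7³*(-42 + 52)) = √(206/105 + 343*10) = √(206/105 + 3430) = √(360356/105) = 2*√9459345/105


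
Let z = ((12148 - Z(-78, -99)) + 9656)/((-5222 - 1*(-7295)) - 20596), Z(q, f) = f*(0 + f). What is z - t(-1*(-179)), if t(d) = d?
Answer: -3327620/18523 ≈ -179.65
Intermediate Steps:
Z(q, f) = f² (Z(q, f) = f*f = f²)
z = -12003/18523 (z = ((12148 - 1*(-99)²) + 9656)/((-5222 - 1*(-7295)) - 20596) = ((12148 - 1*9801) + 9656)/((-5222 + 7295) - 20596) = ((12148 - 9801) + 9656)/(2073 - 20596) = (2347 + 9656)/(-18523) = 12003*(-1/18523) = -12003/18523 ≈ -0.64801)
z - t(-1*(-179)) = -12003/18523 - (-1)*(-179) = -12003/18523 - 1*179 = -12003/18523 - 179 = -3327620/18523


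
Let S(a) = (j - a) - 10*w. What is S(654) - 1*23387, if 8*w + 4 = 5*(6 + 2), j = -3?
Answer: -24089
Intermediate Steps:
w = 9/2 (w = -1/2 + (5*(6 + 2))/8 = -1/2 + (5*8)/8 = -1/2 + (1/8)*40 = -1/2 + 5 = 9/2 ≈ 4.5000)
S(a) = -48 - a (S(a) = (-3 - a) - 10*9/2 = (-3 - a) - 45 = -48 - a)
S(654) - 1*23387 = (-48 - 1*654) - 1*23387 = (-48 - 654) - 23387 = -702 - 23387 = -24089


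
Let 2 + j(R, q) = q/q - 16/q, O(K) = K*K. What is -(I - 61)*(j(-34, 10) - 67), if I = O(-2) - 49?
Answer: -36888/5 ≈ -7377.6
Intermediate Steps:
O(K) = K²
j(R, q) = -1 - 16/q (j(R, q) = -2 + (q/q - 16/q) = -2 + (1 - 16/q) = -1 - 16/q)
I = -45 (I = (-2)² - 49 = 4 - 49 = -45)
-(I - 61)*(j(-34, 10) - 67) = -(-45 - 61)*((-16 - 1*10)/10 - 67) = -(-106)*((-16 - 10)/10 - 67) = -(-106)*((⅒)*(-26) - 67) = -(-106)*(-13/5 - 67) = -(-106)*(-348)/5 = -1*36888/5 = -36888/5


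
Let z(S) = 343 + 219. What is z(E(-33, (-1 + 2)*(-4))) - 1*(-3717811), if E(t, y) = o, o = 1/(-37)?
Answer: 3718373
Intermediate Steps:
o = -1/37 (o = 1*(-1/37) = -1/37 ≈ -0.027027)
E(t, y) = -1/37
z(S) = 562
z(E(-33, (-1 + 2)*(-4))) - 1*(-3717811) = 562 - 1*(-3717811) = 562 + 3717811 = 3718373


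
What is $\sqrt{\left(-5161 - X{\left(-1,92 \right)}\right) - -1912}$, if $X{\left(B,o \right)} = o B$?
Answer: $i \sqrt{3157} \approx 56.187 i$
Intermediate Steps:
$X{\left(B,o \right)} = B o$
$\sqrt{\left(-5161 - X{\left(-1,92 \right)}\right) - -1912} = \sqrt{\left(-5161 - \left(-1\right) 92\right) - -1912} = \sqrt{\left(-5161 - -92\right) + \left(\left(-11356 - 8588\right) + 21856\right)} = \sqrt{\left(-5161 + 92\right) + \left(-19944 + 21856\right)} = \sqrt{-5069 + 1912} = \sqrt{-3157} = i \sqrt{3157}$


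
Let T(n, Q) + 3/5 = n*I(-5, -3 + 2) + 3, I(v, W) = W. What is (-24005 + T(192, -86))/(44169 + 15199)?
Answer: -120973/296840 ≈ -0.40754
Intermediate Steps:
T(n, Q) = 12/5 - n (T(n, Q) = -⅗ + (n*(-3 + 2) + 3) = -⅗ + (n*(-1) + 3) = -⅗ + (-n + 3) = -⅗ + (3 - n) = 12/5 - n)
(-24005 + T(192, -86))/(44169 + 15199) = (-24005 + (12/5 - 1*192))/(44169 + 15199) = (-24005 + (12/5 - 192))/59368 = (-24005 - 948/5)*(1/59368) = -120973/5*1/59368 = -120973/296840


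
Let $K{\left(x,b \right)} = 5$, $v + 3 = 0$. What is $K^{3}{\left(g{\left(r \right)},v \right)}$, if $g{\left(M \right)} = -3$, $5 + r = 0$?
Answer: $125$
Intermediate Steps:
$v = -3$ ($v = -3 + 0 = -3$)
$r = -5$ ($r = -5 + 0 = -5$)
$K^{3}{\left(g{\left(r \right)},v \right)} = 5^{3} = 125$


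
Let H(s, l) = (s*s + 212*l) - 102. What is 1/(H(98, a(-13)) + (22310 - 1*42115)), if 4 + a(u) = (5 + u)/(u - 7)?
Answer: -5/55331 ≈ -9.0365e-5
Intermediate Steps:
a(u) = -4 + (5 + u)/(-7 + u) (a(u) = -4 + (5 + u)/(u - 7) = -4 + (5 + u)/(-7 + u))
H(s, l) = -102 + s**2 + 212*l (H(s, l) = (s**2 + 212*l) - 102 = -102 + s**2 + 212*l)
1/(H(98, a(-13)) + (22310 - 1*42115)) = 1/((-102 + 98**2 + 212*(3*(11 - 1*(-13))/(-7 - 13))) + (22310 - 1*42115)) = 1/((-102 + 9604 + 212*(3*(11 + 13)/(-20))) + (22310 - 42115)) = 1/((-102 + 9604 + 212*(3*(-1/20)*24)) - 19805) = 1/((-102 + 9604 + 212*(-18/5)) - 19805) = 1/((-102 + 9604 - 3816/5) - 19805) = 1/(43694/5 - 19805) = 1/(-55331/5) = -5/55331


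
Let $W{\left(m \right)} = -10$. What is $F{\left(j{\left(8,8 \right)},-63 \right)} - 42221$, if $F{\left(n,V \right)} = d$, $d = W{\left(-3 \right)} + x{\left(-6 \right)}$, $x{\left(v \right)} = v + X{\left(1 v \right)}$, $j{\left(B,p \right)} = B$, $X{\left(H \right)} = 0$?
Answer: $-42237$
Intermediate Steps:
$x{\left(v \right)} = v$ ($x{\left(v \right)} = v + 0 = v$)
$d = -16$ ($d = -10 - 6 = -16$)
$F{\left(n,V \right)} = -16$
$F{\left(j{\left(8,8 \right)},-63 \right)} - 42221 = -16 - 42221 = -42237$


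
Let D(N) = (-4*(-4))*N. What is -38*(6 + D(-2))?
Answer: 988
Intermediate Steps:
D(N) = 16*N
-38*(6 + D(-2)) = -38*(6 + 16*(-2)) = -38*(6 - 32) = -38*(-26) = 988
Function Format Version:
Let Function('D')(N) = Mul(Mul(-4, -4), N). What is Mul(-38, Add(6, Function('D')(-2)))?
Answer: 988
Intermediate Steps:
Function('D')(N) = Mul(16, N)
Mul(-38, Add(6, Function('D')(-2))) = Mul(-38, Add(6, Mul(16, -2))) = Mul(-38, Add(6, -32)) = Mul(-38, -26) = 988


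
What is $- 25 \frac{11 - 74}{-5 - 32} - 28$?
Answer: $- \frac{2611}{37} \approx -70.568$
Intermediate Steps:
$- 25 \frac{11 - 74}{-5 - 32} - 28 = - 25 \left(- \frac{63}{-37}\right) - 28 = - 25 \left(\left(-63\right) \left(- \frac{1}{37}\right)\right) - 28 = \left(-25\right) \frac{63}{37} - 28 = - \frac{1575}{37} - 28 = - \frac{2611}{37}$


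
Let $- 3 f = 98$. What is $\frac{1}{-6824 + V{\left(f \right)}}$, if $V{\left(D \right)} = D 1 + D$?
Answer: $- \frac{3}{20668} \approx -0.00014515$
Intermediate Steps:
$f = - \frac{98}{3}$ ($f = \left(- \frac{1}{3}\right) 98 = - \frac{98}{3} \approx -32.667$)
$V{\left(D \right)} = 2 D$ ($V{\left(D \right)} = D + D = 2 D$)
$\frac{1}{-6824 + V{\left(f \right)}} = \frac{1}{-6824 + 2 \left(- \frac{98}{3}\right)} = \frac{1}{-6824 - \frac{196}{3}} = \frac{1}{- \frac{20668}{3}} = - \frac{3}{20668}$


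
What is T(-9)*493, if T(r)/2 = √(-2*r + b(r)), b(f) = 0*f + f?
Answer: 2958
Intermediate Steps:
b(f) = f (b(f) = 0 + f = f)
T(r) = 2*√(-r) (T(r) = 2*√(-2*r + r) = 2*√(-r))
T(-9)*493 = (2*√(-1*(-9)))*493 = (2*√9)*493 = (2*3)*493 = 6*493 = 2958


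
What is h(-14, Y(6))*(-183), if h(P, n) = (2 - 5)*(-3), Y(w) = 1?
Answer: -1647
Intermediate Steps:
h(P, n) = 9 (h(P, n) = -3*(-3) = 9)
h(-14, Y(6))*(-183) = 9*(-183) = -1647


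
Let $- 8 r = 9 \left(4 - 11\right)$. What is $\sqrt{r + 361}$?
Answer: $\frac{\sqrt{5902}}{4} \approx 19.206$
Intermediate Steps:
$r = \frac{63}{8}$ ($r = - \frac{9 \left(4 - 11\right)}{8} = - \frac{9 \left(-7\right)}{8} = \left(- \frac{1}{8}\right) \left(-63\right) = \frac{63}{8} \approx 7.875$)
$\sqrt{r + 361} = \sqrt{\frac{63}{8} + 361} = \sqrt{\frac{2951}{8}} = \frac{\sqrt{5902}}{4}$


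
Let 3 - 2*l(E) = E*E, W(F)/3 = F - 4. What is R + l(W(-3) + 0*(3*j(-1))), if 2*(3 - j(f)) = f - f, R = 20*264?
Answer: 5061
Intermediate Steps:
R = 5280
j(f) = 3 (j(f) = 3 - (f - f)/2 = 3 - ½*0 = 3 + 0 = 3)
W(F) = -12 + 3*F (W(F) = 3*(F - 4) = 3*(-4 + F) = -12 + 3*F)
l(E) = 3/2 - E²/2 (l(E) = 3/2 - E*E/2 = 3/2 - E²/2)
R + l(W(-3) + 0*(3*j(-1))) = 5280 + (3/2 - ((-12 + 3*(-3)) + 0*(3*3))²/2) = 5280 + (3/2 - ((-12 - 9) + 0*9)²/2) = 5280 + (3/2 - (-21 + 0)²/2) = 5280 + (3/2 - ½*(-21)²) = 5280 + (3/2 - ½*441) = 5280 + (3/2 - 441/2) = 5280 - 219 = 5061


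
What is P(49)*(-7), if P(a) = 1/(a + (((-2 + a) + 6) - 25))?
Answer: -1/11 ≈ -0.090909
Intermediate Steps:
P(a) = 1/(-21 + 2*a) (P(a) = 1/(a + ((4 + a) - 25)) = 1/(a + (-21 + a)) = 1/(-21 + 2*a))
P(49)*(-7) = -7/(-21 + 2*49) = -7/(-21 + 98) = -7/77 = (1/77)*(-7) = -1/11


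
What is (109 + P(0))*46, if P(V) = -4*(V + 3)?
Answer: 4462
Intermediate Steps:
P(V) = -12 - 4*V (P(V) = -4*(3 + V) = -12 - 4*V)
(109 + P(0))*46 = (109 + (-12 - 4*0))*46 = (109 + (-12 + 0))*46 = (109 - 12)*46 = 97*46 = 4462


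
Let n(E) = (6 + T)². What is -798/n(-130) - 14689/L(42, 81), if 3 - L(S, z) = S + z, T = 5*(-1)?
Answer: -81071/120 ≈ -675.59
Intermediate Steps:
T = -5
L(S, z) = 3 - S - z (L(S, z) = 3 - (S + z) = 3 + (-S - z) = 3 - S - z)
n(E) = 1 (n(E) = (6 - 5)² = 1² = 1)
-798/n(-130) - 14689/L(42, 81) = -798/1 - 14689/(3 - 1*42 - 1*81) = -798*1 - 14689/(3 - 42 - 81) = -798 - 14689/(-120) = -798 - 14689*(-1/120) = -798 + 14689/120 = -81071/120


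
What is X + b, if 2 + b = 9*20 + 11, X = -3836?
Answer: -3647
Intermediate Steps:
b = 189 (b = -2 + (9*20 + 11) = -2 + (180 + 11) = -2 + 191 = 189)
X + b = -3836 + 189 = -3647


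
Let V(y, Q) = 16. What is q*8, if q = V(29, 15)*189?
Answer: 24192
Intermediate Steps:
q = 3024 (q = 16*189 = 3024)
q*8 = 3024*8 = 24192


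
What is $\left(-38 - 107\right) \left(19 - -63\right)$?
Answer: $-11890$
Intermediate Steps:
$\left(-38 - 107\right) \left(19 - -63\right) = - 145 \left(19 + 63\right) = \left(-145\right) 82 = -11890$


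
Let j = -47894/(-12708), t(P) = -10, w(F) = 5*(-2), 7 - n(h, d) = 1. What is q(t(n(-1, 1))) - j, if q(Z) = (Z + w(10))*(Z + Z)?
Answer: 2517653/6354 ≈ 396.23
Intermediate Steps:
n(h, d) = 6 (n(h, d) = 7 - 1*1 = 7 - 1 = 6)
w(F) = -10
q(Z) = 2*Z*(-10 + Z) (q(Z) = (Z - 10)*(Z + Z) = (-10 + Z)*(2*Z) = 2*Z*(-10 + Z))
j = 23947/6354 (j = -47894*(-1/12708) = 23947/6354 ≈ 3.7688)
q(t(n(-1, 1))) - j = 2*(-10)*(-10 - 10) - 1*23947/6354 = 2*(-10)*(-20) - 23947/6354 = 400 - 23947/6354 = 2517653/6354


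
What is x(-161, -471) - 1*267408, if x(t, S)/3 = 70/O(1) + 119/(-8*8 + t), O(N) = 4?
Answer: -40103563/150 ≈ -2.6736e+5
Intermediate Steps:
x(t, S) = 105/2 + 357/(-64 + t) (x(t, S) = 3*(70/4 + 119/(-8*8 + t)) = 3*(70*(¼) + 119/(-64 + t)) = 3*(35/2 + 119/(-64 + t)) = 105/2 + 357/(-64 + t))
x(-161, -471) - 1*267408 = 21*(-286 + 5*(-161))/(2*(-64 - 161)) - 1*267408 = (21/2)*(-286 - 805)/(-225) - 267408 = (21/2)*(-1/225)*(-1091) - 267408 = 7637/150 - 267408 = -40103563/150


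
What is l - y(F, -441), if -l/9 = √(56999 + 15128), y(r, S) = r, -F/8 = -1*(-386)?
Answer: 3088 - 9*√72127 ≈ 670.92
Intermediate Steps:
F = -3088 (F = -(-8)*(-386) = -8*386 = -3088)
l = -9*√72127 (l = -9*√(56999 + 15128) = -9*√72127 ≈ -2417.1)
l - y(F, -441) = -9*√72127 - 1*(-3088) = -9*√72127 + 3088 = 3088 - 9*√72127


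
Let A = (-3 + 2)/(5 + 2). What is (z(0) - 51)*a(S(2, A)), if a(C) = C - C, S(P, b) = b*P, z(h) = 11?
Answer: 0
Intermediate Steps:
A = -⅐ (A = -1/7 = -1*⅐ = -⅐ ≈ -0.14286)
S(P, b) = P*b
a(C) = 0
(z(0) - 51)*a(S(2, A)) = (11 - 51)*0 = -40*0 = 0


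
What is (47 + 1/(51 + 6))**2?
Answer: 7182400/3249 ≈ 2210.6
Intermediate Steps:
(47 + 1/(51 + 6))**2 = (47 + 1/57)**2 = (2680/57)**2 = 7182400/3249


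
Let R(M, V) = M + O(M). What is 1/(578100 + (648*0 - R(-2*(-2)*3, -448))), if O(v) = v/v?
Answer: 1/578087 ≈ 1.7298e-6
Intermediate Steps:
O(v) = 1
R(M, V) = 1 + M (R(M, V) = M + 1 = 1 + M)
1/(578100 + (648*0 - R(-2*(-2)*3, -448))) = 1/(578100 + (648*0 - (1 - 2*(-2)*3))) = 1/(578100 + (0 - (1 + 4*3))) = 1/(578100 + (0 - (1 + 12))) = 1/(578100 + (0 - 1*13)) = 1/(578100 + (0 - 13)) = 1/(578100 - 13) = 1/578087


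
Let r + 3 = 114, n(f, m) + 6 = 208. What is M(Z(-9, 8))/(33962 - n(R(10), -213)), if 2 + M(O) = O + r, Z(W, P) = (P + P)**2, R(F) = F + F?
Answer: 73/6752 ≈ 0.010812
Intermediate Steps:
R(F) = 2*F
n(f, m) = 202 (n(f, m) = -6 + 208 = 202)
r = 111 (r = -3 + 114 = 111)
Z(W, P) = 4*P**2 (Z(W, P) = (2*P)**2 = 4*P**2)
M(O) = 109 + O (M(O) = -2 + (O + 111) = -2 + (111 + O) = 109 + O)
M(Z(-9, 8))/(33962 - n(R(10), -213)) = (109 + 4*8**2)/(33962 - 1*202) = (109 + 4*64)/(33962 - 202) = (109 + 256)/33760 = 365*(1/33760) = 73/6752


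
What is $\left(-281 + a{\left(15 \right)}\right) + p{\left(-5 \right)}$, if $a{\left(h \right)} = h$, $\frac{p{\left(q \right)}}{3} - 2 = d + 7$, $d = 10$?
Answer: $-209$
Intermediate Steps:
$p{\left(q \right)} = 57$ ($p{\left(q \right)} = 6 + 3 \left(10 + 7\right) = 6 + 3 \cdot 17 = 6 + 51 = 57$)
$\left(-281 + a{\left(15 \right)}\right) + p{\left(-5 \right)} = \left(-281 + 15\right) + 57 = -266 + 57 = -209$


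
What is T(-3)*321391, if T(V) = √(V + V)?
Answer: 321391*I*√6 ≈ 7.8724e+5*I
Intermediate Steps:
T(V) = √2*√V (T(V) = √(2*V) = √2*√V)
T(-3)*321391 = (√2*√(-3))*321391 = (√2*(I*√3))*321391 = (I*√6)*321391 = 321391*I*√6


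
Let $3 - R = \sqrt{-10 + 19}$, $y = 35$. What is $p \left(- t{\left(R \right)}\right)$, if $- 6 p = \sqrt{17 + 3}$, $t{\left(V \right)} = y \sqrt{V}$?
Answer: $0$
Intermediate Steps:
$R = 0$ ($R = 3 - \sqrt{-10 + 19} = 3 - \sqrt{9} = 3 - 3 = 0$)
$t{\left(V \right)} = 35 \sqrt{V}$
$p = - \frac{\sqrt{5}}{3}$ ($p = - \frac{\sqrt{17 + 3}}{6} = - \frac{\sqrt{20}}{6} = - \frac{2 \sqrt{5}}{6} = - \frac{\sqrt{5}}{3} \approx -0.74536$)
$p \left(- t{\left(R \right)}\right) = - \frac{\sqrt{5}}{3} \left(- 35 \sqrt{0}\right) = - \frac{\sqrt{5}}{3} \left(- 35 \cdot 0\right) = - \frac{\sqrt{5}}{3} \left(\left(-1\right) 0\right) = - \frac{\sqrt{5}}{3} \cdot 0 = 0$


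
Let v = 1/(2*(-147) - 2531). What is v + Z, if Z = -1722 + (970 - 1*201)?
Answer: -2692226/2825 ≈ -953.00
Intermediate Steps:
v = -1/2825 (v = 1/(-294 - 2531) = 1/(-2825) = -1/2825 ≈ -0.00035398)
Z = -953 (Z = -1722 + (970 - 201) = -1722 + 769 = -953)
v + Z = -1/2825 - 953 = -2692226/2825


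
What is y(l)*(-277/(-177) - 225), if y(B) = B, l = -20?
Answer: 790960/177 ≈ 4468.7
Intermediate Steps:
y(l)*(-277/(-177) - 225) = -20*(-277/(-177) - 225) = -20*(-277*(-1/177) - 225) = -20*(277/177 - 225) = -20*(-39548/177) = 790960/177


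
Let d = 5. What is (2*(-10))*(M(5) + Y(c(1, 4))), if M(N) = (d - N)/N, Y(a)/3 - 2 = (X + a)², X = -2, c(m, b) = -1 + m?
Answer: -360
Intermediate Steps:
Y(a) = 6 + 3*(-2 + a)²
M(N) = (5 - N)/N
(2*(-10))*(M(5) + Y(c(1, 4))) = (2*(-10))*((5 - 1*5)/5 + (6 + 3*(-2 + (-1 + 1))²)) = -20*((5 - 5)/5 + (6 + 3*(-2 + 0)²)) = -20*((⅕)*0 + (6 + 3*(-2)²)) = -20*(0 + (6 + 3*4)) = -20*(0 + (6 + 12)) = -20*(0 + 18) = -20*18 = -360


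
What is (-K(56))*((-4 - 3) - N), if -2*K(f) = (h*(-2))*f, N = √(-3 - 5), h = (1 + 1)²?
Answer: 1568 + 448*I*√2 ≈ 1568.0 + 633.57*I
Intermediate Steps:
h = 4 (h = 2² = 4)
N = 2*I*√2 (N = √(-8) = 2*I*√2 ≈ 2.8284*I)
K(f) = 4*f (K(f) = -4*(-2)*f/2 = -(-4)*f = 4*f)
(-K(56))*((-4 - 3) - N) = (-4*56)*((-4 - 3) - 2*I*√2) = (-1*224)*(-7 - 2*I*√2) = -224*(-7 - 2*I*√2) = 1568 + 448*I*√2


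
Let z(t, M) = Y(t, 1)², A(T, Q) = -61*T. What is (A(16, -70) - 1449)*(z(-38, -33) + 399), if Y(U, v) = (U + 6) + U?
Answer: -12850075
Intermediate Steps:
Y(U, v) = 6 + 2*U (Y(U, v) = (6 + U) + U = 6 + 2*U)
z(t, M) = (6 + 2*t)²
(A(16, -70) - 1449)*(z(-38, -33) + 399) = (-61*16 - 1449)*(4*(3 - 38)² + 399) = (-976 - 1449)*(4*(-35)² + 399) = -2425*(4*1225 + 399) = -2425*(4900 + 399) = -2425*5299 = -12850075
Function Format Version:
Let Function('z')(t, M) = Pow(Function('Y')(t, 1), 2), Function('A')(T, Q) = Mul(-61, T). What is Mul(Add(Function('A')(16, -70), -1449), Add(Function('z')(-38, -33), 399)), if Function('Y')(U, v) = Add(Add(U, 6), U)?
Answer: -12850075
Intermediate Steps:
Function('Y')(U, v) = Add(6, Mul(2, U)) (Function('Y')(U, v) = Add(Add(6, U), U) = Add(6, Mul(2, U)))
Function('z')(t, M) = Pow(Add(6, Mul(2, t)), 2)
Mul(Add(Function('A')(16, -70), -1449), Add(Function('z')(-38, -33), 399)) = Mul(Add(Mul(-61, 16), -1449), Add(Mul(4, Pow(Add(3, -38), 2)), 399)) = Mul(Add(-976, -1449), Add(Mul(4, Pow(-35, 2)), 399)) = Mul(-2425, Add(Mul(4, 1225), 399)) = Mul(-2425, Add(4900, 399)) = Mul(-2425, 5299) = -12850075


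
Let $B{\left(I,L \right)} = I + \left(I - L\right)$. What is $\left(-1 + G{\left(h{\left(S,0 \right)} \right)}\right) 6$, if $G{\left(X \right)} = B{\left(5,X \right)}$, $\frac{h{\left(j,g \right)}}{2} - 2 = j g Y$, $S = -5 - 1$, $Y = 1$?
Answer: $30$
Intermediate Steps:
$S = -6$ ($S = -5 - 1 = -6$)
$B{\left(I,L \right)} = - L + 2 I$
$h{\left(j,g \right)} = 4 + 2 g j$ ($h{\left(j,g \right)} = 4 + 2 j g 1 = 4 + 2 g j 1 = 4 + 2 g j$)
$G{\left(X \right)} = 10 - X$ ($G{\left(X \right)} = - X + 2 \cdot 5 = - X + 10 = 10 - X$)
$\left(-1 + G{\left(h{\left(S,0 \right)} \right)}\right) 6 = \left(-1 + \left(10 - \left(4 + 2 \cdot 0 \left(-6\right)\right)\right)\right) 6 = \left(-1 + \left(10 - \left(4 + 0\right)\right)\right) 6 = \left(-1 + \left(10 - 4\right)\right) 6 = \left(-1 + 6\right) 6 = 5 \cdot 6 = 30$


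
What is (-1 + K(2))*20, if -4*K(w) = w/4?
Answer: -45/2 ≈ -22.500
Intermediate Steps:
K(w) = -w/16 (K(w) = -w/(4*4) = -w/16)
(-1 + K(2))*20 = (-1 - 1/16*2)*20 = (-1 - 1/8)*20 = -9/8*20 = -45/2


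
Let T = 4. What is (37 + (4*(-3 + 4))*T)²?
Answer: 2809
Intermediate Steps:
(37 + (4*(-3 + 4))*T)² = (37 + (4*(-3 + 4))*4)² = (37 + (4*1)*4)² = (37 + 4*4)² = (37 + 16)² = 53² = 2809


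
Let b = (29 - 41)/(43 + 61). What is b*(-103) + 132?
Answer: 3741/26 ≈ 143.88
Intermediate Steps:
b = -3/26 (b = -12/104 = -12*1/104 = -3/26 ≈ -0.11538)
b*(-103) + 132 = -3/26*(-103) + 132 = 309/26 + 132 = 3741/26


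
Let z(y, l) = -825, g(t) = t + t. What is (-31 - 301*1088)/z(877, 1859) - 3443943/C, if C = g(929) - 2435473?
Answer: 17775475648/44616275 ≈ 398.41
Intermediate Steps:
g(t) = 2*t
C = -2433615 (C = 2*929 - 2435473 = 1858 - 2435473 = -2433615)
(-31 - 301*1088)/z(877, 1859) - 3443943/C = (-31 - 301*1088)/(-825) - 3443943/(-2433615) = (-31 - 327488)*(-1/825) - 3443943*(-1/2433615) = -327519*(-1/825) + 1147981/811205 = 109173/275 + 1147981/811205 = 17775475648/44616275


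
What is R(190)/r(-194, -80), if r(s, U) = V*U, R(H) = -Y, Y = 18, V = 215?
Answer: 9/8600 ≈ 0.0010465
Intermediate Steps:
R(H) = -18 (R(H) = -1*18 = -18)
r(s, U) = 215*U
R(190)/r(-194, -80) = -18/(215*(-80)) = -18/(-17200) = -18*(-1/17200) = 9/8600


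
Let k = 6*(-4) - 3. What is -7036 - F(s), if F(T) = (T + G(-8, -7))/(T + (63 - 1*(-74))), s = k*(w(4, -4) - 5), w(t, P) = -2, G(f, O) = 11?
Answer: -1146968/163 ≈ -7036.6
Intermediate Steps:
k = -27 (k = -24 - 3 = -27)
s = 189 (s = -27*(-2 - 5) = -27*(-7) = 189)
F(T) = (11 + T)/(137 + T) (F(T) = (T + 11)/(T + (63 - 1*(-74))) = (11 + T)/(T + (63 + 74)) = (11 + T)/(T + 137) = (11 + T)/(137 + T))
-7036 - F(s) = -7036 - (11 + 189)/(137 + 189) = -7036 - 200/326 = -7036 - 1*100/163 = -7036 - 100/163 = -1146968/163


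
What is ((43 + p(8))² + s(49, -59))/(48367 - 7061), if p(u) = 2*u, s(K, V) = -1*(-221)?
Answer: 1851/20653 ≈ 0.089624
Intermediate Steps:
s(K, V) = 221
((43 + p(8))² + s(49, -59))/(48367 - 7061) = ((43 + 2*8)² + 221)/(48367 - 7061) = ((43 + 16)² + 221)/41306 = (59² + 221)*(1/41306) = (3481 + 221)*(1/41306) = 3702*(1/41306) = 1851/20653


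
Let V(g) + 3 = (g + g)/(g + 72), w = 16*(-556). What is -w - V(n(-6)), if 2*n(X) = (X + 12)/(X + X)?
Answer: 2554015/287 ≈ 8899.0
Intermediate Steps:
w = -8896
n(X) = (12 + X)/(4*X) (n(X) = ((X + 12)/(X + X))/2 = ((12 + X)/((2*X)))/2 = ((12 + X)*(1/(2*X)))/2 = ((12 + X)/(2*X))/2 = (12 + X)/(4*X))
V(g) = -3 + 2*g/(72 + g) (V(g) = -3 + (g + g)/(g + 72) = -3 + (2*g)/(72 + g) = -3 + 2*g/(72 + g))
-w - V(n(-6)) = -1*(-8896) - (-216 - (12 - 6)/(4*(-6)))/(72 + (¼)*(12 - 6)/(-6)) = 8896 - (-216 - (-1)*6/(4*6))/(72 + (¼)*(-⅙)*6) = 8896 - (-216 - 1*(-¼))/(72 - ¼) = 8896 - (-216 + ¼)/287/4 = 8896 - 4*(-863)/(287*4) = 8896 - 1*(-863/287) = 8896 + 863/287 = 2554015/287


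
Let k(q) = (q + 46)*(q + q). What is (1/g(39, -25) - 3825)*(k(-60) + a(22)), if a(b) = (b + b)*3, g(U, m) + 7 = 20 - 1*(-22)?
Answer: -242579688/35 ≈ -6.9308e+6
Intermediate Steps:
g(U, m) = 35 (g(U, m) = -7 + (20 - 1*(-22)) = -7 + (20 + 22) = -7 + 42 = 35)
a(b) = 6*b (a(b) = (2*b)*3 = 6*b)
k(q) = 2*q*(46 + q) (k(q) = (46 + q)*(2*q) = 2*q*(46 + q))
(1/g(39, -25) - 3825)*(k(-60) + a(22)) = (1/35 - 3825)*(2*(-60)*(46 - 60) + 6*22) = (1/35 - 3825)*(2*(-60)*(-14) + 132) = -133874*(1680 + 132)/35 = -133874/35*1812 = -242579688/35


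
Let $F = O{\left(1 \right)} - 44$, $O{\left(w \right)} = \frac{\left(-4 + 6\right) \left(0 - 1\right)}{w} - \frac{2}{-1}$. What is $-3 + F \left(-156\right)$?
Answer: $6861$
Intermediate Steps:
$O{\left(w \right)} = 2 - \frac{2}{w}$ ($O{\left(w \right)} = \frac{2 \left(-1\right)}{w} - -2 = - \frac{2}{w} + 2 = 2 - \frac{2}{w}$)
$F = -44$ ($F = \left(2 - \frac{2}{1}\right) - 44 = \left(2 - 2\right) - 44 = 0 - 44 = -44$)
$-3 + F \left(-156\right) = -3 - -6864 = -3 + 6864 = 6861$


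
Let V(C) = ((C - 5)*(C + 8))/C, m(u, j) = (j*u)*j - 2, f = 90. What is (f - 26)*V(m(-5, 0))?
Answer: 1344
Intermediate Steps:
m(u, j) = -2 + u*j**2 (m(u, j) = u*j**2 - 2 = -2 + u*j**2)
V(C) = (-5 + C)*(8 + C)/C (V(C) = ((-5 + C)*(8 + C))/C = (-5 + C)*(8 + C)/C)
(f - 26)*V(m(-5, 0)) = (90 - 26)*(3 + (-2 - 5*0**2) - 40/(-2 - 5*0**2)) = 64*(3 + (-2 - 5*0) - 40/(-2 - 5*0)) = 64*(3 + (-2 + 0) - 40/(-2 + 0)) = 64*(3 - 2 - 40/(-2)) = 64*(3 - 2 - 40*(-1/2)) = 64*(3 - 2 + 20) = 64*21 = 1344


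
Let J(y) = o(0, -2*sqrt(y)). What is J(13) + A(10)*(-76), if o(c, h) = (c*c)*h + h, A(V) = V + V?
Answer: -1520 - 2*sqrt(13) ≈ -1527.2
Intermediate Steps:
A(V) = 2*V
o(c, h) = h + h*c**2 (o(c, h) = c**2*h + h = h*c**2 + h = h + h*c**2)
J(y) = -2*sqrt(y) (J(y) = (-2*sqrt(y))*(1 + 0**2) = (-2*sqrt(y))*(1 + 0) = -2*sqrt(y)*1 = -2*sqrt(y))
J(13) + A(10)*(-76) = -2*sqrt(13) + (2*10)*(-76) = -2*sqrt(13) + 20*(-76) = -2*sqrt(13) - 1520 = -1520 - 2*sqrt(13)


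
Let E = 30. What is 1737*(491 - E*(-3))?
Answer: 1009197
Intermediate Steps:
1737*(491 - E*(-3)) = 1737*(491 - 30*(-3)) = 1737*(491 - 1*(-90)) = 1737*(491 + 90) = 1737*581 = 1009197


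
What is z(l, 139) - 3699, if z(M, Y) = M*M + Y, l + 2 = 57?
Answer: -535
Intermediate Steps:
l = 55 (l = -2 + 57 = 55)
z(M, Y) = Y + M² (z(M, Y) = M² + Y = Y + M²)
z(l, 139) - 3699 = (139 + 55²) - 3699 = (139 + 3025) - 3699 = 3164 - 3699 = -535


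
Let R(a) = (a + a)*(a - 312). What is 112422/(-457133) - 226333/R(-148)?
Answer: -118771662809/62243229280 ≈ -1.9082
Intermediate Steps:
R(a) = 2*a*(-312 + a) (R(a) = (2*a)*(-312 + a) = 2*a*(-312 + a))
112422/(-457133) - 226333/R(-148) = 112422/(-457133) - 226333*(-1/(296*(-312 - 148))) = 112422*(-1/457133) - 226333/(2*(-148)*(-460)) = -112422/457133 - 226333/136160 = -118771662809/62243229280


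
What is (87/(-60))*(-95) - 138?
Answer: -1/4 ≈ -0.25000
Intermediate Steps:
(87/(-60))*(-95) - 138 = (87*(-1/60))*(-95) - 138 = -29/20*(-95) - 138 = 551/4 - 138 = -1/4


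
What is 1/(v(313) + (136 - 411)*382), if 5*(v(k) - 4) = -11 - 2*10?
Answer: -5/525261 ≈ -9.5191e-6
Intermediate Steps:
v(k) = -11/5 (v(k) = 4 + (-11 - 2*10)/5 = 4 + (-11 - 20)/5 = 4 + (⅕)*(-31) = 4 - 31/5 = -11/5)
1/(v(313) + (136 - 411)*382) = 1/(-11/5 + (136 - 411)*382) = 1/(-11/5 - 275*382) = 1/(-11/5 - 105050) = 1/(-525261/5) = -5/525261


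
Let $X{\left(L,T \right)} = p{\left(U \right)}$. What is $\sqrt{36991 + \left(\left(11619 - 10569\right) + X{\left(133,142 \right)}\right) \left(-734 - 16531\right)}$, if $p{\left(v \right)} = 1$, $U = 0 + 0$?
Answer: $2 i \sqrt{4527131} \approx 4255.4 i$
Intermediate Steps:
$U = 0$
$X{\left(L,T \right)} = 1$
$\sqrt{36991 + \left(\left(11619 - 10569\right) + X{\left(133,142 \right)}\right) \left(-734 - 16531\right)} = \sqrt{36991 + \left(\left(11619 - 10569\right) + 1\right) \left(-734 - 16531\right)} = \sqrt{36991 + \left(1050 + 1\right) \left(-17265\right)} = \sqrt{36991 + 1051 \left(-17265\right)} = \sqrt{36991 - 18145515} = \sqrt{-18108524} = 2 i \sqrt{4527131}$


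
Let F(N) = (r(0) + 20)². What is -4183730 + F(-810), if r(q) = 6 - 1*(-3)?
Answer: -4182889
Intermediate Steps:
r(q) = 9 (r(q) = 6 + 3 = 9)
F(N) = 841 (F(N) = (9 + 20)² = 29² = 841)
-4183730 + F(-810) = -4183730 + 841 = -4182889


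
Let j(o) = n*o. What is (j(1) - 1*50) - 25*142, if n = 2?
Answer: -3598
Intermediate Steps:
j(o) = 2*o
(j(1) - 1*50) - 25*142 = (2*1 - 1*50) - 25*142 = (2 - 50) - 3550 = -48 - 3550 = -3598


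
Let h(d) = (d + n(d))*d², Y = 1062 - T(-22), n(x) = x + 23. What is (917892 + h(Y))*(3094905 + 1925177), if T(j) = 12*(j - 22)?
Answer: 40654743474459744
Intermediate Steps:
T(j) = -264 + 12*j (T(j) = 12*(-22 + j) = -264 + 12*j)
n(x) = 23 + x
Y = 1590 (Y = 1062 - (-264 + 12*(-22)) = 1062 - (-264 - 264) = 1062 - 1*(-528) = 1062 + 528 = 1590)
h(d) = d²*(23 + 2*d) (h(d) = (d + (23 + d))*d² = (23 + 2*d)*d² = d²*(23 + 2*d))
(917892 + h(Y))*(3094905 + 1925177) = (917892 + 1590²*(23 + 2*1590))*(3094905 + 1925177) = (917892 + 2528100*(23 + 3180))*5020082 = (917892 + 2528100*3203)*5020082 = (917892 + 8097504300)*5020082 = 8098422192*5020082 = 40654743474459744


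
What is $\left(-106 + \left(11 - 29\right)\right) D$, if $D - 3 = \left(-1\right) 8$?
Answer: $620$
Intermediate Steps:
$D = -5$ ($D = 3 - 8 = -5$)
$\left(-106 + \left(11 - 29\right)\right) D = \left(-106 + \left(11 - 29\right)\right) \left(-5\right) = \left(-106 - 18\right) \left(-5\right) = \left(-124\right) \left(-5\right) = 620$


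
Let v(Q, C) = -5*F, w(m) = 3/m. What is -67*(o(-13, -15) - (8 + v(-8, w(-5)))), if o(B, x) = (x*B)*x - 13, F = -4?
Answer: 198722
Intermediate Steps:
o(B, x) = -13 + B*x² (o(B, x) = (B*x)*x - 13 = B*x² - 13 = -13 + B*x²)
v(Q, C) = 20 (v(Q, C) = -5*(-4) = 20)
-67*(o(-13, -15) - (8 + v(-8, w(-5)))) = -67*((-13 - 13*(-15)²) - (8 + 20)) = -67*((-13 - 13*225) - 1*28) = -67*((-13 - 2925) - 28) = -67*(-2938 - 28) = -67*(-2966) = 198722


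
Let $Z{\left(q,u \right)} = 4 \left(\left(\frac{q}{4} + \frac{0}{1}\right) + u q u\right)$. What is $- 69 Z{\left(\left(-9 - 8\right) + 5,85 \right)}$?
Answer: $23930028$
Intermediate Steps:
$Z{\left(q,u \right)} = q + 4 q u^{2}$ ($Z{\left(q,u \right)} = 4 \left(\left(q \frac{1}{4} + 0 \cdot 1\right) + q u u\right) = 4 \left(\left(\frac{q}{4} + 0\right) + q u^{2}\right) = 4 \left(\frac{q}{4} + q u^{2}\right) = q + 4 q u^{2}$)
$- 69 Z{\left(\left(-9 - 8\right) + 5,85 \right)} = - 69 \left(\left(-9 - 8\right) + 5\right) \left(1 + 4 \cdot 85^{2}\right) = - 69 \left(-17 + 5\right) \left(1 + 4 \cdot 7225\right) = - 69 \left(- 12 \left(1 + 28900\right)\right) = - 69 \left(\left(-12\right) 28901\right) = \left(-69\right) \left(-346812\right) = 23930028$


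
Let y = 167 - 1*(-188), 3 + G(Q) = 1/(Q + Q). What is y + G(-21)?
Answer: 14783/42 ≈ 351.98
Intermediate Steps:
G(Q) = -3 + 1/(2*Q) (G(Q) = -3 + 1/(Q + Q) = -3 + 1/(2*Q))
y = 355 (y = 167 + 188 = 355)
y + G(-21) = 355 + (-3 + (½)/(-21)) = 355 + (-3 + (½)*(-1/21)) = 355 + (-3 - 1/42) = 355 - 127/42 = 14783/42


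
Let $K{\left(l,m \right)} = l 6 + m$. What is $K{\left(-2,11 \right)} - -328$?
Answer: $327$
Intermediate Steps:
$K{\left(l,m \right)} = m + 6 l$ ($K{\left(l,m \right)} = 6 l + m = m + 6 l$)
$K{\left(-2,11 \right)} - -328 = \left(11 + 6 \left(-2\right)\right) - -328 = \left(11 - 12\right) + 328 = -1 + 328 = 327$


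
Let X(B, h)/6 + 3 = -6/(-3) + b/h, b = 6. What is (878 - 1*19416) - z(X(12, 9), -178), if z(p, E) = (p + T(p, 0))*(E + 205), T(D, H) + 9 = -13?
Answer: -17890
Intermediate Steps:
T(D, H) = -22 (T(D, H) = -9 - 13 = -22)
X(B, h) = -6 + 36/h (X(B, h) = -18 + 6*(-6/(-3) + 6/h) = -18 + 6*(-6*(-1/3) + 6/h) = -18 + 6*(2 + 6/h) = -18 + (12 + 36/h) = -6 + 36/h)
z(p, E) = (-22 + p)*(205 + E) (z(p, E) = (p - 22)*(E + 205) = (-22 + p)*(205 + E))
(878 - 1*19416) - z(X(12, 9), -178) = (878 - 1*19416) - (-4510 - 22*(-178) + 205*(-6 + 36/9) - 178*(-6 + 36/9)) = (878 - 19416) - (-4510 + 3916 + 205*(-6 + 36*(1/9)) - 178*(-6 + 36*(1/9))) = -18538 - (-4510 + 3916 + 205*(-6 + 4) - 178*(-6 + 4)) = -18538 - (-4510 + 3916 + 205*(-2) - 178*(-2)) = -18538 - (-4510 + 3916 - 410 + 356) = -18538 - 1*(-648) = -18538 + 648 = -17890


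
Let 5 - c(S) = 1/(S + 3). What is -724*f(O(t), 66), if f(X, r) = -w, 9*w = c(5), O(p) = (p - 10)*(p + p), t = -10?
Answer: 2353/6 ≈ 392.17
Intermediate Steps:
O(p) = 2*p*(-10 + p) (O(p) = (-10 + p)*(2*p) = 2*p*(-10 + p))
c(S) = 5 - 1/(3 + S) (c(S) = 5 - 1/(S + 3) = 5 - 1/(3 + S))
w = 13/24 (w = ((14 + 5*5)/(3 + 5))/9 = ((14 + 25)/8)/9 = ((⅛)*39)/9 = (⅑)*(39/8) = 13/24 ≈ 0.54167)
f(X, r) = -13/24 (f(X, r) = -1*13/24 = -13/24)
-724*f(O(t), 66) = -724*(-13/24) = 2353/6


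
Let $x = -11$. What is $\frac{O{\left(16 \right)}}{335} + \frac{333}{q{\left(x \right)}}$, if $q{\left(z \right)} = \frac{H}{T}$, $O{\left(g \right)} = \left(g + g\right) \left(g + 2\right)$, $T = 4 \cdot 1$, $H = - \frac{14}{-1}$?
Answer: $\frac{227142}{2345} \approx 96.862$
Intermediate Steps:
$H = 14$ ($H = \left(-14\right) \left(-1\right) = 14$)
$T = 4$
$O{\left(g \right)} = 2 g \left(2 + g\right)$
$q{\left(z \right)} = \frac{7}{2}$ ($q{\left(z \right)} = \frac{14}{4} = 14 \cdot \frac{1}{4} = \frac{7}{2}$)
$\frac{O{\left(16 \right)}}{335} + \frac{333}{q{\left(x \right)}} = \frac{2 \cdot 16 \left(2 + 16\right)}{335} + \frac{333}{\frac{7}{2}} = 2 \cdot 16 \cdot 18 \cdot \frac{1}{335} + 333 \cdot \frac{2}{7} = 576 \cdot \frac{1}{335} + \frac{666}{7} = \frac{576}{335} + \frac{666}{7} = \frac{227142}{2345}$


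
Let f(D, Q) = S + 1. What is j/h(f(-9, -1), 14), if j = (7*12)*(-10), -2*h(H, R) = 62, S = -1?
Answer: 840/31 ≈ 27.097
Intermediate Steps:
f(D, Q) = 0 (f(D, Q) = -1 + 1 = 0)
h(H, R) = -31 (h(H, R) = -½*62 = -31)
j = -840 (j = 84*(-10) = -840)
j/h(f(-9, -1), 14) = -840/(-31) = -840*(-1/31) = 840/31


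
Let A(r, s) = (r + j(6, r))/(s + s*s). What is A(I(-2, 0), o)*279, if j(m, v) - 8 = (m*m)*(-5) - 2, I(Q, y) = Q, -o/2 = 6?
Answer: -372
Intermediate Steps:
o = -12 (o = -2*6 = -12)
j(m, v) = 6 - 5*m**2 (j(m, v) = 8 + ((m*m)*(-5) - 2) = 8 + (m**2*(-5) - 2) = 8 + (-5*m**2 - 2) = 8 + (-2 - 5*m**2) = 6 - 5*m**2)
A(r, s) = (-174 + r)/(s + s**2) (A(r, s) = (r + (6 - 5*6**2))/(s + s*s) = (r + (6 - 5*36))/(s + s**2) = (r + (6 - 180))/(s + s**2) = (r - 174)/(s + s**2) = (-174 + r)/(s + s**2))
A(I(-2, 0), o)*279 = ((-174 - 2)/((-12)*(1 - 12)))*279 = -1/12*(-176)/(-11)*279 = -1/12*(-1/11)*(-176)*279 = -4/3*279 = -372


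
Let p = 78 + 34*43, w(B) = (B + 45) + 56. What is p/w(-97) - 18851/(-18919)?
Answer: 7302666/18919 ≈ 386.00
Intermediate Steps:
w(B) = 101 + B (w(B) = (45 + B) + 56 = 101 + B)
p = 1540 (p = 78 + 1462 = 1540)
p/w(-97) - 18851/(-18919) = 1540/(101 - 97) - 18851/(-18919) = 1540/4 - 18851*(-1/18919) = 1540*(¼) + 18851/18919 = 385 + 18851/18919 = 7302666/18919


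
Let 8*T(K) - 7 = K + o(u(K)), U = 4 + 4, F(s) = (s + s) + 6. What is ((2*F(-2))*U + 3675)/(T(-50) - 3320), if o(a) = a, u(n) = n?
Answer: -2696/2423 ≈ -1.1127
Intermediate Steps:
F(s) = 6 + 2*s (F(s) = 2*s + 6 = 6 + 2*s)
U = 8
T(K) = 7/8 + K/4 (T(K) = 7/8 + (K + K)/8 = 7/8 + (2*K)/8 = 7/8 + K/4)
((2*F(-2))*U + 3675)/(T(-50) - 3320) = ((2*(6 + 2*(-2)))*8 + 3675)/((7/8 + (1/4)*(-50)) - 3320) = ((2*(6 - 4))*8 + 3675)/((7/8 - 25/2) - 3320) = ((2*2)*8 + 3675)/(-93/8 - 3320) = (4*8 + 3675)/(-26653/8) = (32 + 3675)*(-8/26653) = 3707*(-8/26653) = -2696/2423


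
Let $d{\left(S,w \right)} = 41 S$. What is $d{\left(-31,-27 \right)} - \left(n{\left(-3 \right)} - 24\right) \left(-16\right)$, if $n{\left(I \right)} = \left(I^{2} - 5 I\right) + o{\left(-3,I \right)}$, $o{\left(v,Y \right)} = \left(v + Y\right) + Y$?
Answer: $-1415$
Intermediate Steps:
$o{\left(v,Y \right)} = v + 2 Y$ ($o{\left(v,Y \right)} = \left(Y + v\right) + Y = v + 2 Y$)
$n{\left(I \right)} = -3 + I^{2} - 3 I$ ($n{\left(I \right)} = \left(I^{2} - 5 I\right) + \left(-3 + 2 I\right) = -3 + I^{2} - 3 I$)
$d{\left(-31,-27 \right)} - \left(n{\left(-3 \right)} - 24\right) \left(-16\right) = 41 \left(-31\right) - \left(\left(-3 + \left(-3\right)^{2} - -9\right) - 24\right) \left(-16\right) = -1271 - \left(\left(-3 + 9 + 9\right) - 24\right) \left(-16\right) = -1271 - \left(15 - 24\right) \left(-16\right) = -1271 - \left(-9\right) \left(-16\right) = -1271 - 144 = -1415$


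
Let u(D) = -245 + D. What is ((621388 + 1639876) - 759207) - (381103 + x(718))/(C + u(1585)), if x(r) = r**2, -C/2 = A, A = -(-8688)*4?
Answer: 102387109975/68164 ≈ 1.5021e+6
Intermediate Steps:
A = 34752 (A = -2896*(-12) = 34752)
C = -69504 (C = -2*34752 = -69504)
((621388 + 1639876) - 759207) - (381103 + x(718))/(C + u(1585)) = ((621388 + 1639876) - 759207) - (381103 + 718**2)/(-69504 + (-245 + 1585)) = (2261264 - 759207) - (381103 + 515524)/(-69504 + 1340) = 1502057 - 896627/(-68164) = 1502057 - 896627*(-1)/68164 = 1502057 - 1*(-896627/68164) = 1502057 + 896627/68164 = 102387109975/68164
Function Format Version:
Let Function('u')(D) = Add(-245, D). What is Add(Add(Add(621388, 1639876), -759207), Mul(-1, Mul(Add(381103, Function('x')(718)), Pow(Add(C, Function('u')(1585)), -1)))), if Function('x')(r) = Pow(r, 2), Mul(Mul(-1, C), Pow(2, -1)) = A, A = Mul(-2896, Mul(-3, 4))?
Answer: Rational(102387109975, 68164) ≈ 1.5021e+6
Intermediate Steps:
A = 34752 (A = Mul(-2896, -12) = 34752)
C = -69504 (C = Mul(-2, 34752) = -69504)
Add(Add(Add(621388, 1639876), -759207), Mul(-1, Mul(Add(381103, Function('x')(718)), Pow(Add(C, Function('u')(1585)), -1)))) = Add(Add(Add(621388, 1639876), -759207), Mul(-1, Mul(Add(381103, Pow(718, 2)), Pow(Add(-69504, Add(-245, 1585)), -1)))) = Add(Add(2261264, -759207), Mul(-1, Mul(Add(381103, 515524), Pow(Add(-69504, 1340), -1)))) = Add(1502057, Mul(-1, Mul(896627, Pow(-68164, -1)))) = Add(1502057, Mul(-1, Mul(896627, Rational(-1, 68164)))) = Add(1502057, Mul(-1, Rational(-896627, 68164))) = Add(1502057, Rational(896627, 68164)) = Rational(102387109975, 68164)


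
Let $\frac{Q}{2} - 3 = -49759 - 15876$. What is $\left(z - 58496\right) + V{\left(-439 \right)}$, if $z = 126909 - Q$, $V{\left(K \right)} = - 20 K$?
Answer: $208457$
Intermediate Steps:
$Q = -131264$ ($Q = 6 + 2 \left(-49759 - 15876\right) = 6 + 2 \left(-65635\right) = 6 - 131270 = -131264$)
$z = 258173$ ($z = 126909 - -131264 = 126909 + 131264 = 258173$)
$\left(z - 58496\right) + V{\left(-439 \right)} = \left(258173 - 58496\right) - -8780 = 199677 + 8780 = 208457$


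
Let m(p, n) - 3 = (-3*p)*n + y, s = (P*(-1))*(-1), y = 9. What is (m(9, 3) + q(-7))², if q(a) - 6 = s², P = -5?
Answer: 1444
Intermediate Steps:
s = -5 (s = -5*(-1)*(-1) = 5*(-1) = -5)
m(p, n) = 12 - 3*n*p (m(p, n) = 3 + ((-3*p)*n + 9) = 3 + (-3*n*p + 9) = 3 + (9 - 3*n*p) = 12 - 3*n*p)
q(a) = 31 (q(a) = 6 + (-5)² = 6 + 25 = 31)
(m(9, 3) + q(-7))² = ((12 - 3*3*9) + 31)² = ((12 - 81) + 31)² = (-69 + 31)² = (-38)² = 1444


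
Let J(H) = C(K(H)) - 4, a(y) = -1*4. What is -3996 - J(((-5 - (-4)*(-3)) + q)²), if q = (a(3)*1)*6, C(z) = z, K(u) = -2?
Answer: -3990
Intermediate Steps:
a(y) = -4
q = -24 (q = -4*1*6 = -4*6 = -24)
J(H) = -6 (J(H) = -2 - 4 = -6)
-3996 - J(((-5 - (-4)*(-3)) + q)²) = -3996 - 1*(-6) = -3996 + 6 = -3990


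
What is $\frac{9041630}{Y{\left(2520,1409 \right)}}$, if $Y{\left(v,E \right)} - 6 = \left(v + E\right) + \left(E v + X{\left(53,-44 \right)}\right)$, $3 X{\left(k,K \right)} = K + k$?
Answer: $\frac{4520815}{1777309} \approx 2.5436$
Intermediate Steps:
$X{\left(k,K \right)} = \frac{K}{3} + \frac{k}{3}$ ($X{\left(k,K \right)} = \frac{K + k}{3} = \frac{K}{3} + \frac{k}{3}$)
$Y{\left(v,E \right)} = 9 + E + v + E v$ ($Y{\left(v,E \right)} = 6 + \left(\left(v + E\right) + \left(E v + \left(\frac{1}{3} \left(-44\right) + \frac{1}{3} \cdot 53\right)\right)\right) = 6 + \left(\left(E + v\right) + \left(E v + \left(- \frac{44}{3} + \frac{53}{3}\right)\right)\right) = 6 + \left(\left(E + v\right) + \left(E v + 3\right)\right) = 6 + \left(\left(E + v\right) + \left(3 + E v\right)\right) = 6 + \left(3 + E + v + E v\right) = 9 + E + v + E v$)
$\frac{9041630}{Y{\left(2520,1409 \right)}} = \frac{9041630}{9 + 1409 + 2520 + 1409 \cdot 2520} = \frac{9041630}{9 + 1409 + 2520 + 3550680} = \frac{9041630}{3554618} = 9041630 \cdot \frac{1}{3554618} = \frac{4520815}{1777309}$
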